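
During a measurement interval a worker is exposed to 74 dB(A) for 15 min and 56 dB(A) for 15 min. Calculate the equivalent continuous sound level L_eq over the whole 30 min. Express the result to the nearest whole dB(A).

71 dB(A)

The energy average is taken in the linear domain: L_eq = 10·log₁₀[(Σ tᵢ·10^(Lᵢ/10))/T], T = 30 min.
Σ tᵢ·10^(Lᵢ/10) = 15·10^(74/10) + 15·10^(56/10) = 3.828e+08.
L_eq = 10·log₁₀(3.828e+08/30) = 71.06 dB(A).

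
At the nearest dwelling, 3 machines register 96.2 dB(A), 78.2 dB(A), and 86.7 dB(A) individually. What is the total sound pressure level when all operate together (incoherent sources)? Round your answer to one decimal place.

For uncorrelated sources the intensities add, so convert each level to linear form, sum, and take 10·log₁₀ of the total.
Σ 10^(L/10) = 10^(96.2/10) + 10^(78.2/10) + 10^(86.7/10) = 4.702e+09.
L_total = 10·log₁₀(4.702e+09) = 96.72 dB(A).

96.7 dB(A)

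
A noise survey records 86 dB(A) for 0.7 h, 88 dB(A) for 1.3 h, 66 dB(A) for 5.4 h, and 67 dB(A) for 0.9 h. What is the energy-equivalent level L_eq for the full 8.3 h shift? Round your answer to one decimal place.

L_eq = 10·log₁₀[(1/T)·Σ tᵢ·10^(Lᵢ/10)] with T = 8.3 h.
Σ tᵢ·10^(Lᵢ/10) = 0.7·10^(86/10) + 1.3·10^(88/10) + 5.4·10^(66/10) + 0.9·10^(67/10) = 1.125e+09.
L_eq = 10·log₁₀(1.125e+09/8.3) = 81.32 dB(A).

81.3 dB(A)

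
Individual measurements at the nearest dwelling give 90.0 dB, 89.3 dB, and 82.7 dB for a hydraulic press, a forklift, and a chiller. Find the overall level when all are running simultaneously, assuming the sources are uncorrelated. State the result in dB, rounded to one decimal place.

93.1 dB

Incoherent sources combine by intensity addition: L_total = 10·log₁₀(Σ 10^(L_i/10)).
Σ 10^(L/10) = 10^(90.0/10) + 10^(89.3/10) + 10^(82.7/10) = 2.037e+09.
L_total = 10·log₁₀(2.037e+09) = 93.09 dB.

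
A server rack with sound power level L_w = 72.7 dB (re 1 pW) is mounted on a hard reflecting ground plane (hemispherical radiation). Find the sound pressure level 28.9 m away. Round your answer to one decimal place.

35.5 dB

Free-field hemispherical radiation: L_p = L_w − 10·log₁₀(2π·r²), r = 28.9 m.
2π·r² = 5248 m², 10·log₁₀ of that is 37.200 dB.
L_p = 72.7 − 37.200 = 35.50 dB.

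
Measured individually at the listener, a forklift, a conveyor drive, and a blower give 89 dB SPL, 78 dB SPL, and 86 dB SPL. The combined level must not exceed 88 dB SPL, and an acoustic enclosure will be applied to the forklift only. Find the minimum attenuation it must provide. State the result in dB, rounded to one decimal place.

Everything except the forklift sums to 10^(78/10) + 10^(86/10) = 4.612e+08 in linear terms, 86.64 dB SPL.
To meet 88 dB SPL overall, the treated forklift may contribute at most 10^(88/10) − 4.612e+08 = 1.698e+08, i.e. 82.30 dB SPL.
Required insertion loss = 89 − 82.30 = 6.70 dB.

6.7 dB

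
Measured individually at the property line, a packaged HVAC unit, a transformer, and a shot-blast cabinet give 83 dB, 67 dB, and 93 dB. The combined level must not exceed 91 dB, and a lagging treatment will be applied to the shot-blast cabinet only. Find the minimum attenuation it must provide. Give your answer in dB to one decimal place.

2.8 dB

Fixed contribution from the other sources: Σ 10^(L/10) = 10^(83/10) + 10^(67/10) = 2.045e+08 (83.11 dB).
The limit corresponds to 10^(91/10) = 1.259e+09; subtracting the fixed part leaves 1.054e+09 for the shot-blast cabinet, i.e. 90.23 dB.
So the shot-blast cabinet must be reduced from 93 to 90.23 dB: IL = 2.77 dB.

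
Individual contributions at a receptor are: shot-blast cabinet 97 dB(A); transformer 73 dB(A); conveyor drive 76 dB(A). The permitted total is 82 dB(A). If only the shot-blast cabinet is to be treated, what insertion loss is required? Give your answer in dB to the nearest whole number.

17 dB

Fixed contribution from the other sources: Σ 10^(L/10) = 10^(73/10) + 10^(76/10) = 5.976e+07 (77.76 dB(A)).
To meet 82 dB(A) overall, the treated shot-blast cabinet may contribute at most 10^(82/10) − 5.976e+07 = 9.873e+07, i.e. 79.94 dB(A).
Required insertion loss = 97 − 79.94 = 17.06 dB.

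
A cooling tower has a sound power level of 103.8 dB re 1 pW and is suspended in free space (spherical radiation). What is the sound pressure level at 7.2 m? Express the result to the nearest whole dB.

76 dB

Free-field spherical radiation: L_p = L_w − 10·log₁₀(4π·r²), r = 7.2 m.
4π·r² = 651.4 m², 10·log₁₀ of that is 28.139 dB.
L_p = 103.8 − 28.139 = 75.66 dB.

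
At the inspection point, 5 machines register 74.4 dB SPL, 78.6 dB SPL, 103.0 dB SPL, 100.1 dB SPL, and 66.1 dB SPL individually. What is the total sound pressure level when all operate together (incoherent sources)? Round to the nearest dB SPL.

105 dB SPL

For uncorrelated sources the intensities add, so convert each level to linear form, sum, and take 10·log₁₀ of the total.
Σ 10^(L/10) = 10^(74.4/10) + 10^(78.6/10) + 10^(103.0/10) + 10^(100.1/10) + 10^(66.1/10) = 3.029e+10.
L_total = 10·log₁₀(3.029e+10) = 104.81 dB SPL.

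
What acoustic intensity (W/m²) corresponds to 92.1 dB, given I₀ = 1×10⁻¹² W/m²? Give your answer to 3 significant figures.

L = 10·log₁₀(I/I₀) ⇒ I = I₀·10^(L/10) = 10⁻¹² × 10^9.21.

0.00162 W/m²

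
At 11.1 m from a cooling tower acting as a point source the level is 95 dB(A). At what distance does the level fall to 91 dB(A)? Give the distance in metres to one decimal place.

Point-source spreading drops the level by 20·log₁₀(r₂/r₁); inverting, r₂/r₁ = 10^(ΔL/20).
r₂ = 11.1·10^((95−91)/20) = 11.1·10^(4.0/20) = 17.59 m.

17.6 m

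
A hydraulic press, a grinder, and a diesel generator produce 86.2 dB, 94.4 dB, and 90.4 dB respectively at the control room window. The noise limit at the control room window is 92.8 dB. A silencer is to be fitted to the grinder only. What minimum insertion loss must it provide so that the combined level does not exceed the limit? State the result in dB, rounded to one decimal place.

8.5 dB

The untreated sources together contribute 10^(86.2/10) + 10^(90.4/10) = 1.513e+09, i.e. 91.80 dB.
To meet 92.8 dB overall, the treated grinder may contribute at most 10^(92.8/10) − 1.513e+09 = 3.921e+08, i.e. 85.93 dB.
So the grinder must be reduced from 94.4 to 85.93 dB: IL = 8.47 dB.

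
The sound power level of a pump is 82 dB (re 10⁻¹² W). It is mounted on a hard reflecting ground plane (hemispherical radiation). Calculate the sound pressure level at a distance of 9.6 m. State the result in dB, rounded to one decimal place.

L_p = L_w − 10·log₁₀(2π·r²) with r = 9.6 m.
2π·r² = 579.1 m², 10·log₁₀ of that is 27.627 dB.
L_p = 82 − 27.627 = 54.37 dB.

54.4 dB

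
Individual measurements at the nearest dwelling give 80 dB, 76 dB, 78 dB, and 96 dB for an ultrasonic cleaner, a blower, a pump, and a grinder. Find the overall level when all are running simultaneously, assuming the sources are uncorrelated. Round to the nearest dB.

96 dB

For uncorrelated sources the intensities add, so convert each level to linear form, sum, and take 10·log₁₀ of the total.
Σ 10^(L/10) = 10^(80/10) + 10^(76/10) + 10^(78/10) + 10^(96/10) = 4.184e+09.
L_total = 10·log₁₀(4.184e+09) = 96.22 dB.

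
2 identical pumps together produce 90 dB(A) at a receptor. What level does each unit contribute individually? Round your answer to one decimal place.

Dividing the total intensity by 2 lowers the level by 10·log₁₀ 2 = 3.010 dB: L₁ = 90 − 3.010.

87.0 dB(A)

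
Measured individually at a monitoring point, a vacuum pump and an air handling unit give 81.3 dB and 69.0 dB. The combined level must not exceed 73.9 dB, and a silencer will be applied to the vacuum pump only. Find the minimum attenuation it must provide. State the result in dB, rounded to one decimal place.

9.1 dB

Everything except the vacuum pump sums to 10^(69.0/10) = 7.943e+06 in linear terms, 69.00 dB.
To meet 73.9 dB overall, the treated vacuum pump may contribute at most 10^(73.9/10) − 7.943e+06 = 1.660e+07, i.e. 72.20 dB.
So the vacuum pump must be reduced from 81.3 to 72.20 dB: IL = 9.10 dB.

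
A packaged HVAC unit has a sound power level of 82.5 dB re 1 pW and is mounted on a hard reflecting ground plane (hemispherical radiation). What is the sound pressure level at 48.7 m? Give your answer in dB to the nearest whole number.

The power spreads over a hemisphere of area 2π·r², so L_p = L_w − 10·log₁₀(2π·r²).
2π·r² = 1.49e+04 m², 10·log₁₀ of that is 41.732 dB.
L_p = 82.5 − 41.732 = 40.77 dB.

41 dB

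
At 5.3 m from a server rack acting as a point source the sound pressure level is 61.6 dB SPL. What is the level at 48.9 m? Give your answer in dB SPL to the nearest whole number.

42 dB SPL

For a point source, L₂ = L₁ − 20·log₁₀(r₂/r₁).
L₂ = 61.6 − 20·log₁₀(48.9/5.3) = 61.6 − 19.301 = 42.30 dB SPL.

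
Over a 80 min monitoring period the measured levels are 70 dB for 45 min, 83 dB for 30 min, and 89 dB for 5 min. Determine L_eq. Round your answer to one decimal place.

L_eq = 10·log₁₀[(1/T)·Σ tᵢ·10^(Lᵢ/10)] with T = 80 min.
Σ tᵢ·10^(Lᵢ/10) = 45·10^(70/10) + 30·10^(83/10) + 5·10^(89/10) = 1.041e+10.
L_eq = 10·log₁₀(1.041e+10/80) = 81.14 dB.

81.1 dB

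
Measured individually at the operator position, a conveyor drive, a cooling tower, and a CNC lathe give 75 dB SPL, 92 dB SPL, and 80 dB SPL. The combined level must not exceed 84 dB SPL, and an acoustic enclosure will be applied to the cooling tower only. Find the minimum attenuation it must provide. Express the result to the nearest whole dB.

Fixed contribution from the other sources: Σ 10^(L/10) = 10^(75/10) + 10^(80/10) = 1.316e+08 (81.19 dB SPL).
To meet 84 dB SPL overall, the treated cooling tower may contribute at most 10^(84/10) − 1.316e+08 = 1.196e+08, i.e. 80.78 dB SPL.
Required insertion loss = 92 − 80.78 = 11.22 dB.

11 dB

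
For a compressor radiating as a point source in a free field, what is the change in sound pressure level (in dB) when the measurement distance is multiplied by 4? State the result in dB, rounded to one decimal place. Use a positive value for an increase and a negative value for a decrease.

-12.0 dB

Point-source spreading: ΔL = −20·log₁₀(r₂/r₁).
ΔL = −20·log₁₀(4) = -12.04 dB.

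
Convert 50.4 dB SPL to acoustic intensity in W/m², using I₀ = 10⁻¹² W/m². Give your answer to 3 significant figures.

1.10e-07 W/m²

I = I₀·10^(L/10) = 10⁻¹² × 10^(50.4/10) = 10^(-6.960).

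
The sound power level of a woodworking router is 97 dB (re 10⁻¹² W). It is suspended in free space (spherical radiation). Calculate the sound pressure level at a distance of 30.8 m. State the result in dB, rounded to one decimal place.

56.2 dB

L_p = L_w − 10·log₁₀(4π·r²) with r = 30.8 m.
4π·r² = 1.192e+04 m², 10·log₁₀ of that is 40.763 dB.
L_p = 97 − 40.763 = 56.24 dB.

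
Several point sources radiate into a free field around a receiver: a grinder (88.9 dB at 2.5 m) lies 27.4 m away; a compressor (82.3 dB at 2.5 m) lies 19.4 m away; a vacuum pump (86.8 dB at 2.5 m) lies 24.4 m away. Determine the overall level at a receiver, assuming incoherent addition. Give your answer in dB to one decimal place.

71.6 dB

Propagate each source to the receiver with L = L_ref − 20·log₁₀(r/r_ref), then add intensities.
grinder: 88.9 − 20·log₁₀(27.4/2.5) = 88.9 − 20.80 = 68.10 dB.
compressor: 82.3 − 20·log₁₀(19.4/2.5) = 82.3 − 17.80 = 64.50 dB.
vacuum pump: 86.8 − 20·log₁₀(24.4/2.5) = 86.8 − 19.79 = 67.01 dB.
Σ 10^(L/10) = 1.431e+07 → L_total = 10·log₁₀(1.431e+07) = 71.56 dB.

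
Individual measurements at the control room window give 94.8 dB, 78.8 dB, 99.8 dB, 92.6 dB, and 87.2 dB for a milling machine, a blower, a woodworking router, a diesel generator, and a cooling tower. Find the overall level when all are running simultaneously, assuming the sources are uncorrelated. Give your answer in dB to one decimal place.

101.8 dB

For uncorrelated sources the intensities add, so convert each level to linear form, sum, and take 10·log₁₀ of the total.
Σ 10^(L/10) = 10^(94.8/10) + 10^(78.8/10) + 10^(99.8/10) + 10^(92.6/10) + 10^(87.2/10) = 1.499e+10.
L_total = 10·log₁₀(1.499e+10) = 101.76 dB.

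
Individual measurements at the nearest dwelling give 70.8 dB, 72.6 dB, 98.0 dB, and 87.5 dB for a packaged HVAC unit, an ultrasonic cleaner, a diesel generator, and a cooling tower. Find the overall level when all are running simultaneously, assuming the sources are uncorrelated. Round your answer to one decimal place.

For uncorrelated sources the intensities add, so convert each level to linear form, sum, and take 10·log₁₀ of the total.
Σ 10^(L/10) = 10^(70.8/10) + 10^(72.6/10) + 10^(98.0/10) + 10^(87.5/10) = 6.902e+09.
L_total = 10·log₁₀(6.902e+09) = 98.39 dB.

98.4 dB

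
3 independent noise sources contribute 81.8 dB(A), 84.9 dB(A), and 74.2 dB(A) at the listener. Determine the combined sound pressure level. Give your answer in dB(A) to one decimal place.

Incoherent sources combine by intensity addition: L_total = 10·log₁₀(Σ 10^(L_i/10)).
Σ 10^(L/10) = 10^(81.8/10) + 10^(84.9/10) + 10^(74.2/10) = 4.867e+08.
L_total = 10·log₁₀(4.867e+08) = 86.87 dB(A).

86.9 dB(A)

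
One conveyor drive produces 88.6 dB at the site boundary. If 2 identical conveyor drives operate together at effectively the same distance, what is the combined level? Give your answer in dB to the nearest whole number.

92 dB

N identical incoherent sources raise the level by 10·log₁₀ N.
L_total = 88.6 + 10·log₁₀(2) = 88.6 + 3.010 = 91.61 dB.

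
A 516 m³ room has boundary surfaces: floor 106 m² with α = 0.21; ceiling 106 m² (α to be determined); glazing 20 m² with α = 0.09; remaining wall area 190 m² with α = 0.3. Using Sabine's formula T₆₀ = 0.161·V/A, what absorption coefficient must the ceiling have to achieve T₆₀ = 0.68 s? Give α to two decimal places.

0.39

From T₆₀ = 0.161·V/A, the target T₆₀ = 0.68 s needs A = 0.161·516/0.68 = 122.17 m².
Absorption from the other surfaces = 106·0.21 + 20·0.09 + 190·0.3 = 81.06 m², so the ceiling must supply 41.11 m² over 106 m².
α = 41.11/106 = 0.388.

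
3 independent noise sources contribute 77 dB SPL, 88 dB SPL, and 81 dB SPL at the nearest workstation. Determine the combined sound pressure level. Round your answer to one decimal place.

For uncorrelated sources the intensities add, so convert each level to linear form, sum, and take 10·log₁₀ of the total.
Σ 10^(L/10) = 10^(77/10) + 10^(88/10) + 10^(81/10) = 8.070e+08.
L_total = 10·log₁₀(8.070e+08) = 89.07 dB SPL.

89.1 dB SPL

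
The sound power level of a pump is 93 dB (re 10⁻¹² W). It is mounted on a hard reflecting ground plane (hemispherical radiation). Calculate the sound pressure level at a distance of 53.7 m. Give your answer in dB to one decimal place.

50.4 dB

L_p = L_w − 10·log₁₀(2π·r²) with r = 53.7 m.
2π·r² = 1.812e+04 m², 10·log₁₀ of that is 42.581 dB.
L_p = 93 − 42.581 = 50.42 dB.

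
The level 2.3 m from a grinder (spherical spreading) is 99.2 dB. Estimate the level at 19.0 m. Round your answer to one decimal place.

80.9 dB

Spherical spreading from a point source gives a 20·log₁₀(r₂/r₁) drop.
L₂ = 99.2 − 20·log₁₀(19.0/2.3) = 99.2 − 18.341 = 80.86 dB.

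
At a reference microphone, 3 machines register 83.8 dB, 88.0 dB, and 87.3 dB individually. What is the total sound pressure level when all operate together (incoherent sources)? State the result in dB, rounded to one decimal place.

For uncorrelated sources the intensities add, so convert each level to linear form, sum, and take 10·log₁₀ of the total.
Σ 10^(L/10) = 10^(83.8/10) + 10^(88.0/10) + 10^(87.3/10) = 1.408e+09.
L_total = 10·log₁₀(1.408e+09) = 91.49 dB.

91.5 dB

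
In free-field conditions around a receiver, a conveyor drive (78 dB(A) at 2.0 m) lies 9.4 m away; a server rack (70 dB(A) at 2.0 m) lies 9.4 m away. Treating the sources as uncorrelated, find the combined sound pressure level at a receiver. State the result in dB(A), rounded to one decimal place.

65.2 dB(A)

Propagate each source to the receiver with L = L_ref − 20·log₁₀(r/r_ref), then add intensities.
conveyor drive: 78 − 20·log₁₀(9.4/2.0) = 78 − 13.44 = 64.56 dB(A).
server rack: 70 − 20·log₁₀(9.4/2.0) = 70 − 13.44 = 56.56 dB(A).
Σ 10^(L/10) = 3.309e+06 → L_total = 10·log₁₀(3.309e+06) = 65.20 dB(A).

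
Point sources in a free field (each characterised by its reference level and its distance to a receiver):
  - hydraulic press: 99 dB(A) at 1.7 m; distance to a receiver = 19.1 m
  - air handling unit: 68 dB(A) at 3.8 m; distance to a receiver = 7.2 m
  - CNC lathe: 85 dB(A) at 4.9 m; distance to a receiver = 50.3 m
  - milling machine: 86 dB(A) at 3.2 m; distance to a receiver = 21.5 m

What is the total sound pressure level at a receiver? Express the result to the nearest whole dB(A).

79 dB(A)

Propagate each source to the receiver with L = L_ref − 20·log₁₀(r/r_ref), then add intensities.
hydraulic press: 99 − 20·log₁₀(19.1/1.7) = 99 − 21.01 = 77.99 dB(A).
air handling unit: 68 − 20·log₁₀(7.2/3.8) = 68 − 5.55 = 62.45 dB(A).
CNC lathe: 85 − 20·log₁₀(50.3/4.9) = 85 − 20.23 = 64.77 dB(A).
milling machine: 86 − 20·log₁₀(21.5/3.2) = 86 − 16.55 = 69.45 dB(A).
Σ 10^(L/10) = 7.650e+07 → L_total = 10·log₁₀(7.650e+07) = 78.84 dB(A).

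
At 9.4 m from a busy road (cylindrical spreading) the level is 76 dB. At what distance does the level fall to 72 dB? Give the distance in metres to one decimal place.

23.6 m

For a line source L₁ − L₂ = 10·log₁₀(r₂/r₁), so r₂ = r₁·10^((L₁−L₂)/10).
r₂ = 9.4·10^((76−72)/10) = 9.4·10^(4.0/10) = 23.61 m.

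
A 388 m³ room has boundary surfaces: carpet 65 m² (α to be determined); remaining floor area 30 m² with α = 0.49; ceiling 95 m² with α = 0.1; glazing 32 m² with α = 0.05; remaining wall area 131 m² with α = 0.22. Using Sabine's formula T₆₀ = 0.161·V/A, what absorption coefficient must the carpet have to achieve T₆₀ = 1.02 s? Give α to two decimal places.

Required total absorption A = 0.161·388/1.02 = 61.24 m².
Absorption from the other surfaces = 30·0.49 + 95·0.1 + 32·0.05 + 131·0.22 = 54.62 m², so the carpet must supply 6.62 m² over 65 m².
α = 6.62/65 = 0.102.

0.10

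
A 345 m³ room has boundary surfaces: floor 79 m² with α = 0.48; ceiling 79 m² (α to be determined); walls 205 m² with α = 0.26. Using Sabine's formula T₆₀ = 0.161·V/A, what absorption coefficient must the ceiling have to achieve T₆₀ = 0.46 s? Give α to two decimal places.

From T₆₀ = 0.161·V/A, the target T₆₀ = 0.46 s needs A = 0.161·345/0.46 = 120.75 m².
Absorption from the other surfaces = 79·0.48 + 205·0.26 = 91.22 m², so the ceiling must supply 29.53 m² over 79 m².
α = 29.53/79 = 0.374.

0.37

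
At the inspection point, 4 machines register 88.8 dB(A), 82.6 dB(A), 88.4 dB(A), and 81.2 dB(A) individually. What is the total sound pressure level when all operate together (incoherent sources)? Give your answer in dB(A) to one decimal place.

92.5 dB(A)

For uncorrelated sources the intensities add, so convert each level to linear form, sum, and take 10·log₁₀ of the total.
Σ 10^(L/10) = 10^(88.8/10) + 10^(82.6/10) + 10^(88.4/10) + 10^(81.2/10) = 1.764e+09.
L_total = 10·log₁₀(1.764e+09) = 92.47 dB(A).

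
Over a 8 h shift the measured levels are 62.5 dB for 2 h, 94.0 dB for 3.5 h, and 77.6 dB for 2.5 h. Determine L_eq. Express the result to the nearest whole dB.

L_eq = 10·log₁₀[(1/T)·Σ tᵢ·10^(Lᵢ/10)] with T = 8 h.
Σ tᵢ·10^(Lᵢ/10) = 2·10^(62.5/10) + 3.5·10^(94.0/10) + 2.5·10^(77.6/10) = 8.939e+09.
L_eq = 10·log₁₀(8.939e+09/8) = 90.48 dB.

90 dB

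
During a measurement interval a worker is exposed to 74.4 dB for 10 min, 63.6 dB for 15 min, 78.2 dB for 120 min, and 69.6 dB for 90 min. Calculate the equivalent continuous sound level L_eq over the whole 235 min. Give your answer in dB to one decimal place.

L_eq = 10·log₁₀[(1/T)·Σ tᵢ·10^(Lᵢ/10)] with T = 235 min.
Σ tᵢ·10^(Lᵢ/10) = 10·10^(74.4/10) + 15·10^(63.6/10) + 120·10^(78.2/10) + 90·10^(69.6/10) = 9.059e+09.
L_eq = 10·log₁₀(9.059e+09/235) = 75.86 dB.

75.9 dB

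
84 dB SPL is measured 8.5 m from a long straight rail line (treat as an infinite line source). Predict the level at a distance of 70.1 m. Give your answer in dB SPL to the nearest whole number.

For a line source, L₂ = L₁ − 10·log₁₀(r₂/r₁).
L₂ = 84 − 10·log₁₀(70.1/8.5) = 84 − 9.163 = 74.84 dB SPL.

75 dB SPL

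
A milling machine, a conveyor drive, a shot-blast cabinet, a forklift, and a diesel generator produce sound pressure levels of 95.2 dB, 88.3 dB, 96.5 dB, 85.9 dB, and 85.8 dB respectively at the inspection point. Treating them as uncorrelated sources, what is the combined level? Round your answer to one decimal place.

99.6 dB

Incoherent sources combine by intensity addition: L_total = 10·log₁₀(Σ 10^(L_i/10)).
Σ 10^(L/10) = 10^(95.2/10) + 10^(88.3/10) + 10^(96.5/10) + 10^(85.9/10) + 10^(85.8/10) = 9.223e+09.
L_total = 10·log₁₀(9.223e+09) = 99.65 dB.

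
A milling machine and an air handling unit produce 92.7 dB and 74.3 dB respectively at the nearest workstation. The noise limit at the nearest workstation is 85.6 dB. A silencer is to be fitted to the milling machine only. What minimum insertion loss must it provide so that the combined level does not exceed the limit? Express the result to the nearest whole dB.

7 dB

Fixed contribution from the other source: Σ 10^(L/10) = 10^(74.3/10) = 2.692e+07 (74.30 dB).
To meet 85.6 dB overall, the treated milling machine may contribute at most 10^(85.6/10) − 2.692e+07 = 3.362e+08, i.e. 85.27 dB.
So the milling machine must be reduced from 92.7 to 85.27 dB: IL = 7.43 dB.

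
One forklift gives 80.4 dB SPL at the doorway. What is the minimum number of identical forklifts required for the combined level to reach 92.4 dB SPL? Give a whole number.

16

N identical sources give L₁ + 10·log₁₀ N, so require 10·log₁₀ N ≥ 92.4 − 80.4 = 12.0 dB.
N ≥ 10^(12.0/10) = 15.849, so N = 16.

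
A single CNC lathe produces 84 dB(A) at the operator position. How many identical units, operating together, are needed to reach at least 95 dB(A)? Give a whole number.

13

Need L₁ + 10·log₁₀ N ≥ 95, i.e. log₁₀ N ≥ 1.10.
N ≥ 10^(11.0/10) = 12.589, so N = 13.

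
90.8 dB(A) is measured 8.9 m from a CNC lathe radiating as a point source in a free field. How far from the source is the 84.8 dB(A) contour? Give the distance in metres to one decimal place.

For a point source L₁ − L₂ = 20·log₁₀(r₂/r₁), so r₂ = r₁·10^((L₁−L₂)/20).
r₂ = 8.9·10^((90.8−84.8)/20) = 8.9·10^(6.0/20) = 17.76 m.

17.8 m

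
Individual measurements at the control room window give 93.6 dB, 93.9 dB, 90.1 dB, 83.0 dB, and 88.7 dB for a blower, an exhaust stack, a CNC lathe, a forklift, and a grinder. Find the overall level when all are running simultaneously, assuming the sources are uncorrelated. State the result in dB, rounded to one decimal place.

Incoherent sources combine by intensity addition: L_total = 10·log₁₀(Σ 10^(L_i/10)).
Σ 10^(L/10) = 10^(93.6/10) + 10^(93.9/10) + 10^(90.1/10) + 10^(83.0/10) + 10^(88.7/10) = 6.710e+09.
L_total = 10·log₁₀(6.710e+09) = 98.27 dB.

98.3 dB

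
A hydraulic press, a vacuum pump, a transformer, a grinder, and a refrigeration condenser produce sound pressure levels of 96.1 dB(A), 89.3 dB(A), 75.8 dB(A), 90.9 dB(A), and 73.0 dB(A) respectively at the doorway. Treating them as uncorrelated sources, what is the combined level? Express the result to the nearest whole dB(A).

Incoherent sources combine by intensity addition: L_total = 10·log₁₀(Σ 10^(L_i/10)).
Σ 10^(L/10) = 10^(96.1/10) + 10^(89.3/10) + 10^(75.8/10) + 10^(90.9/10) + 10^(73.0/10) = 6.213e+09.
L_total = 10·log₁₀(6.213e+09) = 97.93 dB(A).

98 dB(A)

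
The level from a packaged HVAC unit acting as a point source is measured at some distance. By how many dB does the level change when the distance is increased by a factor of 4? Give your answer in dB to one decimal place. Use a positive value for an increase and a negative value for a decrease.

-12.0 dB

Point-source spreading: ΔL = −20·log₁₀(r₂/r₁).
ΔL = −20·log₁₀(4) = -12.04 dB.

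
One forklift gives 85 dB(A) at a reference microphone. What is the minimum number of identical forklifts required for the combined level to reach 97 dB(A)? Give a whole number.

Need L₁ + 10·log₁₀ N ≥ 97, i.e. log₁₀ N ≥ 1.20.
N ≥ 10^(12.0/10) = 15.849, so N = 16.

16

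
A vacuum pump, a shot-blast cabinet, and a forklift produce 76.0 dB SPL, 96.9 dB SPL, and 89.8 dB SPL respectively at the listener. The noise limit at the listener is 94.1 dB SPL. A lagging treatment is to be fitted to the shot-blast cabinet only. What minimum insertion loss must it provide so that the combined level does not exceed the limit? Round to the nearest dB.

Fixed contribution from the other sources: Σ 10^(L/10) = 10^(76.0/10) + 10^(89.8/10) = 9.948e+08 (89.98 dB SPL).
To meet 94.1 dB SPL overall, the treated shot-blast cabinet may contribute at most 10^(94.1/10) − 9.948e+08 = 1.576e+09, i.e. 91.97 dB SPL.
So the shot-blast cabinet must be reduced from 96.9 to 91.97 dB SPL: IL = 4.93 dB.

5 dB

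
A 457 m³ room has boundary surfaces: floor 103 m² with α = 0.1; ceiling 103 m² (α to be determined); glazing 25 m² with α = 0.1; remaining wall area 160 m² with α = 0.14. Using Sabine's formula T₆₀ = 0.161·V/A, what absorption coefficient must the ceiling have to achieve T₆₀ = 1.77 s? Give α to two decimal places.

0.06

A = 0.161·V/T₆₀ = 0.161·457/1.77 = 41.57 m² sabins.
Absorption from the other surfaces = 103·0.1 + 25·0.1 + 160·0.14 = 35.20 m², so the ceiling must supply 6.37 m² over 103 m².
α = 6.37/103 = 0.062.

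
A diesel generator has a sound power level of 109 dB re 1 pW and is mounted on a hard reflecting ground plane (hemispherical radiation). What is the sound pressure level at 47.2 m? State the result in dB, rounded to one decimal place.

The power spreads over a hemisphere of area 2π·r², so L_p = L_w − 10·log₁₀(2π·r²).
2π·r² = 1.4e+04 m², 10·log₁₀ of that is 41.461 dB.
L_p = 109 − 41.461 = 67.54 dB.

67.5 dB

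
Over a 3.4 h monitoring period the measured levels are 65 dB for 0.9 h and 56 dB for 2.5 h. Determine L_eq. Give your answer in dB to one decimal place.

60.5 dB

The energy average is taken in the linear domain: L_eq = 10·log₁₀[(Σ tᵢ·10^(Lᵢ/10))/T], T = 3.4 h.
Σ tᵢ·10^(Lᵢ/10) = 0.9·10^(65/10) + 2.5·10^(56/10) = 3.841e+06.
L_eq = 10·log₁₀(3.841e+06/3.4) = 60.53 dB.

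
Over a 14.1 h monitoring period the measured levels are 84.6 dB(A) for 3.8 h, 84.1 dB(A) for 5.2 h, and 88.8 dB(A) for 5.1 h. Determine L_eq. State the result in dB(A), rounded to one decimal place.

Weight each interval's intensity by its duration and average over T = 14.1 h:
Σ tᵢ·10^(Lᵢ/10) = 3.8·10^(84.6/10) + 5.2·10^(84.1/10) + 5.1·10^(88.8/10) = 6.301e+09.
L_eq = 10·log₁₀(6.301e+09/14.1) = 86.50 dB(A).

86.5 dB(A)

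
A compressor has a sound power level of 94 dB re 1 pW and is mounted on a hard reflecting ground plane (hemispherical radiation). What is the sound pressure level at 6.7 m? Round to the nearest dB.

69 dB

L_p = L_w − 10·log₁₀(2π·r²) with r = 6.7 m.
2π·r² = 282.1 m², 10·log₁₀ of that is 24.503 dB.
L_p = 94 − 24.503 = 69.50 dB.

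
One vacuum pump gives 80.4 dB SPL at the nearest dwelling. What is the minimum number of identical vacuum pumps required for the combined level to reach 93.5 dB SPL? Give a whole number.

Need L₁ + 10·log₁₀ N ≥ 93.5, i.e. log₁₀ N ≥ 1.31.
N ≥ 10^(13.1/10) = 20.417, so N = 21.

21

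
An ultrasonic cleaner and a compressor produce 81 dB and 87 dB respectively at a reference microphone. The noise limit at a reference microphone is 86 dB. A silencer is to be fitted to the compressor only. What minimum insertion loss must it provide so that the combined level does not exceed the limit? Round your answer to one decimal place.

The untreated sources together contribute 10^(81/10) = 1.259e+08, i.e. 81.00 dB.
To meet 86 dB overall, the treated compressor may contribute at most 10^(86/10) − 1.259e+08 = 2.722e+08, i.e. 84.35 dB.
Required insertion loss = 87 − 84.35 = 2.65 dB.

2.7 dB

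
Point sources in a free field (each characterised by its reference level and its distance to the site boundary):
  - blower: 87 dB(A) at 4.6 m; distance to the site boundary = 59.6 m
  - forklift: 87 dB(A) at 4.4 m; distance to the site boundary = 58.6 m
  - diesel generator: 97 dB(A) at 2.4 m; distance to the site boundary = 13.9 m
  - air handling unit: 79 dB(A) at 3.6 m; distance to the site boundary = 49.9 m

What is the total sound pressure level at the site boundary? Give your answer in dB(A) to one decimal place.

81.9 dB(A)

First find each source's level at the receiver (point-source: −20·log₁₀(r/r_ref)), then combine on an intensity basis.
blower: 87 − 20·log₁₀(59.6/4.6) = 87 − 22.25 = 64.75 dB(A).
forklift: 87 − 20·log₁₀(58.6/4.4) = 87 − 22.49 = 64.51 dB(A).
diesel generator: 97 − 20·log₁₀(13.9/2.4) = 97 − 15.26 = 81.74 dB(A).
air handling unit: 79 − 20·log₁₀(49.9/3.6) = 79 − 22.84 = 56.16 dB(A).
Σ 10^(L/10) = 1.556e+08 → L_total = 10·log₁₀(1.556e+08) = 81.92 dB(A).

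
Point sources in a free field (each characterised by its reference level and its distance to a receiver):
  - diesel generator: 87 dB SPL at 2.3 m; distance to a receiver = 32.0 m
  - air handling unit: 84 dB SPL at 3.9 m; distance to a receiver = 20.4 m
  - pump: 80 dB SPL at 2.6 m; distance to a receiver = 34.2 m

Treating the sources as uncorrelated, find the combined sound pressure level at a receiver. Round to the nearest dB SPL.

71 dB SPL

Propagate each source to the receiver with L = L_ref − 20·log₁₀(r/r_ref), then add intensities.
diesel generator: 87 − 20·log₁₀(32.0/2.3) = 87 − 22.87 = 64.13 dB SPL.
air handling unit: 84 − 20·log₁₀(20.4/3.9) = 84 − 14.37 = 69.63 dB SPL.
pump: 80 − 20·log₁₀(34.2/2.6) = 80 − 22.38 = 57.62 dB SPL.
Σ 10^(L/10) = 1.235e+07 → L_total = 10·log₁₀(1.235e+07) = 70.92 dB SPL.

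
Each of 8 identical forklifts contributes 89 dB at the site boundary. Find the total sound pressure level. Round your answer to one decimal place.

N identical incoherent sources raise the level by 10·log₁₀ N.
L_total = 89 + 10·log₁₀(8) = 89 + 9.031 = 98.03 dB.

98.0 dB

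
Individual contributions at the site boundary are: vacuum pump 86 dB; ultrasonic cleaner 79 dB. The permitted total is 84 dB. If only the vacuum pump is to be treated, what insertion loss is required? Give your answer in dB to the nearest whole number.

Fixed contribution from the other source: Σ 10^(L/10) = 10^(79/10) = 7.943e+07 (79.00 dB).
The limit corresponds to 10^(84/10) = 2.512e+08; subtracting the fixed part leaves 1.718e+08 for the vacuum pump, i.e. 82.35 dB.
Required insertion loss = 86 − 82.35 = 3.65 dB.

4 dB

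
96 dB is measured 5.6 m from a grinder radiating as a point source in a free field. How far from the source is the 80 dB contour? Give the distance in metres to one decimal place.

35.3 m

Point-source spreading drops the level by 20·log₁₀(r₂/r₁); inverting, r₂/r₁ = 10^(ΔL/20).
r₂ = 5.6·10^((96−80)/20) = 5.6·10^(16.0/20) = 35.33 m.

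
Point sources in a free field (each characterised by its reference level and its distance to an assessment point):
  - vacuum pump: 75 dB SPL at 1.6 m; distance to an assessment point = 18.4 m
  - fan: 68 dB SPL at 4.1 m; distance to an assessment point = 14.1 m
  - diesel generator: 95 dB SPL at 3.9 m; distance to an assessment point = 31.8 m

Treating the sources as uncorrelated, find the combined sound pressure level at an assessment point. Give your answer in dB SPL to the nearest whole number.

Apply inverse-square spreading to bring every level to the receiver, then sum 10^(L/10).
vacuum pump: 75 − 20·log₁₀(18.4/1.6) = 75 − 21.21 = 53.79 dB SPL.
fan: 68 − 20·log₁₀(14.1/4.1) = 68 − 10.73 = 57.27 dB SPL.
diesel generator: 95 − 20·log₁₀(31.8/3.9) = 95 − 18.23 = 76.77 dB SPL.
Σ 10^(L/10) = 4.834e+07 → L_total = 10·log₁₀(4.834e+07) = 76.84 dB SPL.

77 dB SPL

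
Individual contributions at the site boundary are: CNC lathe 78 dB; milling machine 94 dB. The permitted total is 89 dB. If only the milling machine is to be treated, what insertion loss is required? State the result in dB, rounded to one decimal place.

5.4 dB

Fixed contribution from the other source: Σ 10^(L/10) = 10^(78/10) = 6.310e+07 (78.00 dB).
The limit corresponds to 10^(89/10) = 7.943e+08; subtracting the fixed part leaves 7.312e+08 for the milling machine, i.e. 88.64 dB.
So the milling machine must be reduced from 94 to 88.64 dB: IL = 5.36 dB.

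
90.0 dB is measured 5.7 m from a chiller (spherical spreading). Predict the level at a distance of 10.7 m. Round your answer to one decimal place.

Point-source attenuation: ΔL = 20·log₁₀(r₂/r₁) = 20·log₁₀(10.7/5.7) = 5.470 dB.
L₂ = 90.0 − 20·log₁₀(10.7/5.7) = 90.0 − 5.470 = 84.53 dB.

84.5 dB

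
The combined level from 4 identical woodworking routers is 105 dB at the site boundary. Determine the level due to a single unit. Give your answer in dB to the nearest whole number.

Dividing the total intensity by 4 lowers the level by 10·log₁₀ 4 = 6.021 dB: L₁ = 105 − 6.021.

99 dB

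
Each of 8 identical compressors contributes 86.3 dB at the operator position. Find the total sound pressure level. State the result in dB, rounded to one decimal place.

95.3 dB

With 8 equal, uncorrelated contributions the intensity is 8× that of one unit, giving a rise of 10·log₁₀ 8.
L_total = 86.3 + 10·log₁₀(8) = 86.3 + 9.031 = 95.33 dB.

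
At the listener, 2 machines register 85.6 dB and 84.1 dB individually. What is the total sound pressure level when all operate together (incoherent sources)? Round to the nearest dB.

Incoherent sources combine by intensity addition: L_total = 10·log₁₀(Σ 10^(L_i/10)).
Σ 10^(L/10) = 10^(85.6/10) + 10^(84.1/10) = 6.201e+08.
L_total = 10·log₁₀(6.201e+08) = 87.92 dB.

88 dB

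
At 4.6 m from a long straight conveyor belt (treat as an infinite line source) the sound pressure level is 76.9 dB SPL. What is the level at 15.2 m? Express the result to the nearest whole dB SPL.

72 dB SPL

Line-source attenuation: ΔL = 10·log₁₀(r₂/r₁) = 10·log₁₀(15.2/4.6) = 5.191 dB.
L₂ = 76.9 − 10·log₁₀(15.2/4.6) = 76.9 − 5.191 = 71.71 dB SPL.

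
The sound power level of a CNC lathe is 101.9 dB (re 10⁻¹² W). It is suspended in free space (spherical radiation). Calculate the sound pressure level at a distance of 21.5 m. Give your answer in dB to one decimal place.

L_p = L_w − 10·log₁₀(4π·r²) with r = 21.5 m.
4π·r² = 5809 m², 10·log₁₀ of that is 37.641 dB.
L_p = 101.9 − 37.641 = 64.26 dB.

64.3 dB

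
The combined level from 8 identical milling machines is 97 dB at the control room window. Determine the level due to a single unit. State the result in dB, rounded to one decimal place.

88.0 dB

Dividing the total intensity by 8 lowers the level by 10·log₁₀ 8 = 9.031 dB: L₁ = 97 − 9.031.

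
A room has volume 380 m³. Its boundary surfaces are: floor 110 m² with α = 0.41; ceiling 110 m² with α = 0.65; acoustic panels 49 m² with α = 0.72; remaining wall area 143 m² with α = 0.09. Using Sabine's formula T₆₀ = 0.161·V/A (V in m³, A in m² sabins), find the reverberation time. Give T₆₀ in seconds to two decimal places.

A = Σ Sᵢαᵢ = 110·0.41 + 110·0.65 + 49·0.72 + 143·0.09 = 164.75 m².
T₆₀ = 0.161 × 380 / 164.75 = 0.371 s.

0.37 s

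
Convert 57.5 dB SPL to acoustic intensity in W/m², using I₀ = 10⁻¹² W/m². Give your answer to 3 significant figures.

I/I₀ = 10^(57.5/10) = 5.623e+05, so I = 5.623e+05 × 10⁻¹² W/m².

5.62e-07 W/m²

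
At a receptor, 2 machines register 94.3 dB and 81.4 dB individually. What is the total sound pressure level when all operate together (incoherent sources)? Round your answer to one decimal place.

94.5 dB

Incoherent sources combine by intensity addition: L_total = 10·log₁₀(Σ 10^(L_i/10)).
Σ 10^(L/10) = 10^(94.3/10) + 10^(81.4/10) = 2.830e+09.
L_total = 10·log₁₀(2.830e+09) = 94.52 dB.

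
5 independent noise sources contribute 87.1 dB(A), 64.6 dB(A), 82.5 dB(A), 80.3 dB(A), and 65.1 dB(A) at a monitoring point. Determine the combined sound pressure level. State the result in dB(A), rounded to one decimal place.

Incoherent sources combine by intensity addition: L_total = 10·log₁₀(Σ 10^(L_i/10)).
Σ 10^(L/10) = 10^(87.1/10) + 10^(64.6/10) + 10^(82.5/10) + 10^(80.3/10) + 10^(65.1/10) = 8.040e+08.
L_total = 10·log₁₀(8.040e+08) = 89.05 dB(A).

89.1 dB(A)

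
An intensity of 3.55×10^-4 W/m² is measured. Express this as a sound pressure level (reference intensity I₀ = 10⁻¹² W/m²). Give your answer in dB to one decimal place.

I/I₀ = 3.55×10^-4/10⁻¹² = 3.55×10^8, and L = 10·log₁₀(I/I₀).
L = 10·(0.5502 + 8) = 85.50 dB.

85.5 dB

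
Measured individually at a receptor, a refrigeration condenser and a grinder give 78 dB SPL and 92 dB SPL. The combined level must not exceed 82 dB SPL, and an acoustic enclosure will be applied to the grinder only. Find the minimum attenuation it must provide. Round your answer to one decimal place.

The untreated sources together contribute 10^(78/10) = 6.310e+07, i.e. 78.00 dB SPL.
To meet 82 dB SPL overall, the treated grinder may contribute at most 10^(82/10) − 6.310e+07 = 9.539e+07, i.e. 79.80 dB SPL.
So the grinder must be reduced from 92 to 79.80 dB SPL: IL = 12.20 dB.

12.2 dB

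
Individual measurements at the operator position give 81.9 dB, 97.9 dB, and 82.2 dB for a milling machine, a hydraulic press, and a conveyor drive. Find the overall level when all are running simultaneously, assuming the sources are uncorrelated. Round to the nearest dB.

98 dB

Incoherent sources combine by intensity addition: L_total = 10·log₁₀(Σ 10^(L_i/10)).
Σ 10^(L/10) = 10^(81.9/10) + 10^(97.9/10) + 10^(82.2/10) = 6.487e+09.
L_total = 10·log₁₀(6.487e+09) = 98.12 dB.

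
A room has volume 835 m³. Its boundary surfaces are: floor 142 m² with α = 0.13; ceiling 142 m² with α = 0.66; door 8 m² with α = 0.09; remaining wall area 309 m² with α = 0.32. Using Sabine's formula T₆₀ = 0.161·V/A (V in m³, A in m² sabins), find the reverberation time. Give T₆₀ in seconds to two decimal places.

Summing Sᵢαᵢ: 142·0.13 + 142·0.66 + 8·0.09 + 309·0.32 = 211.78 m².
T₆₀ = 0.161 × 835 / 211.78 = 0.635 s.

0.63 s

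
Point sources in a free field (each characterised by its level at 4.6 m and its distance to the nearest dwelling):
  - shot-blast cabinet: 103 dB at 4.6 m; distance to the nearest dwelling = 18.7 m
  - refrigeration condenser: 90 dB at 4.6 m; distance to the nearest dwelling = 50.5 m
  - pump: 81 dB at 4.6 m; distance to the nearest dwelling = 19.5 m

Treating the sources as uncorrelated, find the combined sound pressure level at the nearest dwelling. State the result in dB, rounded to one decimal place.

First find each source's level at the receiver (point-source: −20·log₁₀(r/r_ref)), then combine on an intensity basis.
shot-blast cabinet: 103 − 20·log₁₀(18.7/4.6) = 103 − 12.18 = 90.82 dB.
refrigeration condenser: 90 − 20·log₁₀(50.5/4.6) = 90 − 20.81 = 69.19 dB.
pump: 81 − 20·log₁₀(19.5/4.6) = 81 − 12.55 = 68.45 dB.
Σ 10^(L/10) = 1.223e+09 → L_total = 10·log₁₀(1.223e+09) = 90.87 dB.

90.9 dB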